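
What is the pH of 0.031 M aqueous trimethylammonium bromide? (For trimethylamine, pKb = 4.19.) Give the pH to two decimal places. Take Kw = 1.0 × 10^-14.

(CH3)3NH+ is the conjugate acid of the weak base (CH3)3N.
Kb = 10^(−4.19) = 6.46 × 10^-5
Ka = Kw/Kb = 1.0×10^-14 / 6.46 × 10^-5 = 1.55 × 10^-10
Ka = [H+]²/(0.031 − [H+]) = 1.55 × 10^-10
Assume [H+] ≪ 0.031: [H+] ≈ √(1.55 × 10^-10 × 0.031) = 2.19 × 10^-6 M
Check: 0.0071% ionized — well under 5%, approximation valid.
pH = −log(2.19 × 10^-6) = 5.66

pH = 5.66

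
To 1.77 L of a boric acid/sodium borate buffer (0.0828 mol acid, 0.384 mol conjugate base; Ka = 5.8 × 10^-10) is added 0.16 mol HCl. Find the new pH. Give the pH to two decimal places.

After neutralization: n(B(OH)3) = 0.243 mol, n(B(OH)4-) = 0.224 mol.
pKa = −log(5.8 × 10^-10) = 9.237
pH = pKa + log(n_B(OH)4-/n_B(OH)3) = 9.237 + log(0.224/0.243) = 9.237 + (-0.035)

pH = 9.20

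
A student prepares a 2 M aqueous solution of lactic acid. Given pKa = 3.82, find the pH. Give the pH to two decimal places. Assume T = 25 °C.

CH3CH(OH)COOH ⇌ CH3CH(OH)COO- + H+
Ka = 10^(−3.82) = 1.51 × 10^-4
From the ICE table, Ka = [H+]²/(2 − [H+]) = 1.51 × 10^-4.
Since Ka ≪ C₀, [H+] ≈ √(Ka·C₀) = 1.74 × 10^-2 M.
([H+]/C₀ = 0.87% < 5%, so the approximation holds.)
pH = −log[H+] = −log(1.74 × 10^-2) = 1.76

pH = 1.76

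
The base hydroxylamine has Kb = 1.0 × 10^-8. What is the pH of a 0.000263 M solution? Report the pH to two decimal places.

pH = 8.21

NH2OH + H2O ⇌ NH3OH+ + OH-
From the ICE table, Kb = x²/(0.000263 − x) = 1.0 × 10^-8.
Neglecting x in the denominator: x = √(1.0 × 10^-8 × 0.000263) = 1.62 × 10^-6 M
pOH = 5.79, so pH = 14.00 − pOH = 8.21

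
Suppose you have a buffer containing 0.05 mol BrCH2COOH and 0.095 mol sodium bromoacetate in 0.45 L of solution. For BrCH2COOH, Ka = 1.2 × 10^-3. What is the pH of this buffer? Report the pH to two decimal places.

pH = 3.20

pKa = −log(1.2 × 10^-3) = 2.921
Henderson–Hasselbalch: pH = pKa + log([BrCH2COO-]/[BrCH2COOH]) = 2.921 + log(0.095/0.05)
pH = 2.921 + (+0.279) = 3.20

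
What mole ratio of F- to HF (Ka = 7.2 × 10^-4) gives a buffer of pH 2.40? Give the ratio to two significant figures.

pKa = -log(7.2 × 10^-4) = 3.143
pH = pKa + log(r) ⇒ log(r) = 2.40 − 3.143 = -0.743
r = [F-]/[HF] = 10^(-0.743) = 0.181

ratio = 0.18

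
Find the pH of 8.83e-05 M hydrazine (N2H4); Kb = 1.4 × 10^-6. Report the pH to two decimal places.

N2H4 + H2O ⇌ N2H5+ + OH-
Kb = [OH-]²/(8.83e-05 − [OH-]) = 1.4 × 10^-6
[OH-] is not negligible relative to C₀; solve [OH-]² + 1.4e-06·[OH-] − 1.24e-10 = 0.
[OH-] = (−Kb + √(Kb² + 4·Kb·C₀))/2 = 1.04 × 10^-5 M
pOH = −log(1.04 × 10^-5) = 4.98; pH = 14.00 − 4.98 = 9.02

pH = 9.02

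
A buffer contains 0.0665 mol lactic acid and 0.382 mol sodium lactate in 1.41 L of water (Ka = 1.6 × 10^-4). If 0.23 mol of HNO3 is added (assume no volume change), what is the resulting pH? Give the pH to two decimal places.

Added H+ converts CH3CH(OH)COO- to CH3CH(OH)COOH: CH3CH(OH)COOH → 0.296 mol, CH3CH(OH)COO- → 0.152 mol.
pKa = −log(1.6 × 10^-4) = 3.796
Henderson–Hasselbalch with mole ratio 0.152/0.296: pH = 3.796 + (-0.289)

pH = 3.51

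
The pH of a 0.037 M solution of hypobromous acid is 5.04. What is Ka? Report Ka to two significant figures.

Ka = 2.2 × 10^-9

[H+] = 10^(-5.04) = 9.12 × 10^-6 M
At equilibrium [HA] = 0.037 − 9.12 × 10^-6 = 3.70 × 10^-2 M
Ka = [H+][A-]/[HA] = (9.12 × 10^-6)² / 3.70 × 10^-2 = 2.2 × 10^-9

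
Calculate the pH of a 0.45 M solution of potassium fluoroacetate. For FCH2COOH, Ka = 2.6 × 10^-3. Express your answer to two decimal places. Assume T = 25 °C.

pH = 8.12

FCH2COO- is the conjugate base of the weak acid FCH2COOH.
Kb = Kw/Ka = 1.0×10^-14 / 2.6 × 10^-3 = 3.85 × 10^-12
Kb = x²/(0.45 − x) = 3.85 × 10^-12
Assume x ≪ 0.45: x ≈ √(3.85 × 10^-12 × 0.45) = 1.32 × 10^-6 M
pOH = 5.88, so pH = 14.00 − pOH = 8.12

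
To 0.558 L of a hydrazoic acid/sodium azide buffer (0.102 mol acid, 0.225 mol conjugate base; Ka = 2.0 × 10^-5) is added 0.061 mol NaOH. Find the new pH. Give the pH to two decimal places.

pH = 5.54

After neutralization: n(HN3) = 0.041 mol, n(N3-) = 0.286 mol.
pKa = −log(2.0 × 10^-5) = 4.699
pH = pKa + log(n_N3-/n_HN3) = 4.699 + log(0.286/0.041) = 4.699 + (+0.844)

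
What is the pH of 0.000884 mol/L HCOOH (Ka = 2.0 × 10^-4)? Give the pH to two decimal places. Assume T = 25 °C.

pH = 3.48

HCOOH ⇌ HCOO- + H+
Ka = [H+]²/(0.000884 − [H+]) = 2.0 × 10^-4
Here C₀/Ka ≈ 4.42, so the small-[H+] approximation fails. Use the quadratic:
[H+] = [−0.0002 + √(0.0002² + 7.07e-07)]/2 = 3.32 × 10^-4 M
pH = −log(3.32 × 10^-4) = 3.48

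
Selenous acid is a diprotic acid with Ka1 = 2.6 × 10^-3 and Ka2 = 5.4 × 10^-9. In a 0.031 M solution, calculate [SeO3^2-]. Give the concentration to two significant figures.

5.4 × 10^-9 M

First ionization gives [H+] ≈ [HSeO3-] = 7.77 × 10^-3 M.
Second step: Ka2 = [H+][SeO3^2-]/[HSeO3-] ≈ [SeO3^2-] (since [H+] ≈ [HSeO3-]).
So [SeO3^2-] ≈ Ka2.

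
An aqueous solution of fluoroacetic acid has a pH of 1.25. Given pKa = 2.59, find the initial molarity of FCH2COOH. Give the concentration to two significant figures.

[H+] = 10^(-1.25) = 5.62 × 10^-2 M = x
Ka = 10^(−2.59) = 2.57 × 10^-3
Ka = x²/(C₀ − x) ⇒ C₀ = x + x²/Ka
C₀ = 5.62 × 10^-2 + (5.62 × 10^-2)²/(2.57 × 10^-3) = 1.29 M

C₀ = 1.3 M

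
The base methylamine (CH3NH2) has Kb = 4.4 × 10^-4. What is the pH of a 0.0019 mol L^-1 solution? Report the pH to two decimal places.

CH3NH2 + H2O ⇌ CH3NH3+ + OH-
From the ICE table, Kb = x²/(0.0019 − x) = 4.4 × 10^-4.
Here C₀/Kb ≈ 4.32, so the small-x approximation fails. Use the quadratic:
x = [−0.00044 + √(0.00044² + 3.34e-06)]/2 = 7.20 × 10^-4 M
pOH = 3.14, so pH = 14.00 − pOH = 10.86

pH = 10.86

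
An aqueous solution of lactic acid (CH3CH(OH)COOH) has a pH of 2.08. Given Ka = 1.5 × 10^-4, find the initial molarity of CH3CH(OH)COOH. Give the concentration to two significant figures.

C₀ = 4.7 × 10^-1 M

[H+] = 10^(-2.08) = 8.32 × 10^-3 M = x
Ka = x²/(C₀ − x) ⇒ C₀ = x + x²/Ka
C₀ = 8.32 × 10^-3 + (8.32 × 10^-3)²/(1.5 × 10^-4) = 4.70 × 10^-1 M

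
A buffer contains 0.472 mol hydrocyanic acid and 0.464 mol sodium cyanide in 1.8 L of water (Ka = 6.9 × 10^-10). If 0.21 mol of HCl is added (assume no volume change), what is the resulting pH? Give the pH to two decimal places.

pH = 8.73

Added H+ converts CN- to HCN: HCN → 0.682 mol, CN- → 0.254 mol.
pKa = −log(6.9 × 10^-10) = 9.161
Henderson–Hasselbalch with mole ratio 0.254/0.682: pH = 9.161 + (-0.429)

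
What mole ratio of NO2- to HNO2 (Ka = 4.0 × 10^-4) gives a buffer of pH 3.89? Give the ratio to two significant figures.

ratio = 3.1

pKa = -log(4.0 × 10^-4) = 3.398
pH = pKa + log(r) ⇒ log(r) = 3.89 − 3.398 = +0.492
r = [NO2-]/[HNO2] = 10^(+0.492) = 3.1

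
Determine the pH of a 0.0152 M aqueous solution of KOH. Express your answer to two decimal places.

pH = 12.18

KOH is a strong base; [OH-] = 0.0152 M.
pOH = -log(0.0152) = 1.82
pH = 14.00 - 1.82 = 12.18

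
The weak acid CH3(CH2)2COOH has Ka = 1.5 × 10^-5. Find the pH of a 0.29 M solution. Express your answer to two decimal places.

CH3(CH2)2COOH ⇌ CH3(CH2)2COO- + H+
From the ICE table, Ka = [H+]²/(0.29 − [H+]) = 1.5 × 10^-5.
Since Ka ≪ C₀, [H+] ≈ √(Ka·C₀) = 2.09 × 10^-3 M.
Check: 0.72% ionized — well under 5%, approximation valid.
pH = −log[H+] = −log(2.09 × 10^-3) = 2.68

pH = 2.68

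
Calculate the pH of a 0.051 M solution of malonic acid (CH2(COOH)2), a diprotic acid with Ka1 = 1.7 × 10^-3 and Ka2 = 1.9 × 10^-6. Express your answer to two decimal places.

Since Ka1 ≫ Ka2, the first ionization dominates [H+].
Ka1 = x²/(0.051 − x) = 1.7 × 10^-3
Solving the quadratic: x = (−Ka1 + √(Ka1² + 4·Ka1·C₀))/2 = 8.50 × 10^-3 M
pH = −log(8.50 × 10^-3) = 2.07

pH = 2.07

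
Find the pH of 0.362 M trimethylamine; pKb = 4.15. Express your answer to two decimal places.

pH = 11.70

(CH3)3N + H2O ⇌ (CH3)3NH+ + OH-
Kb = 10^(−4.15) = 7.08 × 10^-5
Kb = [OH-]²/(0.362 − [OH-]) = 7.08 × 10^-5
Neglecting [OH-] in the denominator: [OH-] = √(7.08 × 10^-5 × 0.362) = 5.06 × 10^-3 M
Check: 1.4% ionized — well under 5%, approximation valid.
pOH = −log(5.06 × 10^-3) = 2.30; pH = 14.00 − 2.30 = 11.70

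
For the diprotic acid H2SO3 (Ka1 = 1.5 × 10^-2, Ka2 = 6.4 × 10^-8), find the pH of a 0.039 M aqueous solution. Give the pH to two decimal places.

Since Ka1 ≫ Ka2, the first ionization dominates [H+].
Ka1 = x²/(0.039 − x) = 1.5 × 10^-2
Solving the quadratic: x = (−Ka1 + √(Ka1² + 4·Ka1·C₀))/2 = 1.78 × 10^-2 M
pH = −log(1.78 × 10^-2) = 1.75

pH = 1.75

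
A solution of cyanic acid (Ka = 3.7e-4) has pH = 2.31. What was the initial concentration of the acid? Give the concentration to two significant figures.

C₀ = 7.0 × 10^-2 M

[H+] = 10^(-2.31) = 4.90 × 10^-3 M = x
Ka = x²/(C₀ − x) ⇒ C₀ = x + x²/Ka
C₀ = 4.90 × 10^-3 + (4.90 × 10^-3)²/(3.7 × 10^-4) = 6.98 × 10^-2 M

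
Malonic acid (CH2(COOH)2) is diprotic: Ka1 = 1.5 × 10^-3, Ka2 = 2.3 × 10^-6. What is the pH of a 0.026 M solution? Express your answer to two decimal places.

Since Ka1 ≫ Ka2, the first ionization dominates [H+].
Ka1 = x²/(0.026 − x) = 1.5 × 10^-3
Solving the quadratic: x = (−Ka1 + √(Ka1² + 4·Ka1·C₀))/2 = 5.54 × 10^-3 M
pH = −log(5.54 × 10^-3) = 2.26

pH = 2.26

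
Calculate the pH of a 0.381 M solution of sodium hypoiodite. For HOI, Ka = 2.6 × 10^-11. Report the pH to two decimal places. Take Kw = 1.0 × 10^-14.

OI- is the conjugate base of the weak acid HOI.
Kb = Kw/Ka = 1.0×10^-14 / 2.6 × 10^-11 = 3.85 × 10^-4
Kb = [OH-]²/(0.381 − [OH-]) = 3.85 × 10^-4
Since Kb ≪ C₀, [OH-] ≈ √(Kb·C₀) = 1.21 × 10^-2 M.
Check: 3.2% ionized — well under 5%, approximation valid.
pOH = −log(1.21 × 10^-2) = 1.92; pH = 14.00 − 1.92 = 12.08

pH = 12.08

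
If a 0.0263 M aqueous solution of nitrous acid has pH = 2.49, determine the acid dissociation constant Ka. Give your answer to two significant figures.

[H+] = 10^(-2.49) = 3.24 × 10^-3 M
At equilibrium [HA] = 0.0263 − 3.24 × 10^-3 = 2.31 × 10^-2 M
Ka = [H+][A-]/[HA] = (3.24 × 10^-3)² / 2.31 × 10^-2 = 4.5 × 10^-4

Ka = 4.5 × 10^-4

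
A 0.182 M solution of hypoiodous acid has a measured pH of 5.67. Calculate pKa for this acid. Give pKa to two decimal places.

[H+] = 10^(-5.67) = 2.14 × 10^-6 M
At equilibrium [HA] = 0.182 − 2.14 × 10^-6 = 1.82 × 10^-1 M
Ka = [H+][A-]/[HA] = (2.14 × 10^-6)² / 1.82 × 10^-1 = 2.52 × 10^-11
pKa = -log(2.52 × 10^-11) = 10.60

pKa = 10.60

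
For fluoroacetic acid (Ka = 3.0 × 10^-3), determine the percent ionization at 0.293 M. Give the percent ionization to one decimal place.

FCH2COOH ⇌ FCH2COO- + H+; let x = [H+] at equilibrium.
Ka = x²/(C₀ − x); solving the quadratic gives x = 2.82 × 10^-2 M.
Fraction ionized = 2.82 × 10^-2 / 0.293 = 0.0962 → 9.6%

9.6%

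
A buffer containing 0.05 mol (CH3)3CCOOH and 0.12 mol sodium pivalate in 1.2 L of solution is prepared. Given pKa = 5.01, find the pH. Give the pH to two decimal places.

pH = pKa + log([A⁻]/[HA]) = 5.01 + log(0.12/0.05)
pH = 5.01 + (+0.380) = 5.39

pH = 5.39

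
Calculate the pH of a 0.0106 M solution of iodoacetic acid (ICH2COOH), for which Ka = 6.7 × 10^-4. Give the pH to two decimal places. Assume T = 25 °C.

ICH2COOH ⇌ ICH2COO- + H+
Ka = [H+]²/(0.0106 − [H+]) = 6.7 × 10^-4
[H+] is not negligible relative to C₀; solve [H+]² + 0.00067·[H+] − 7.1e-06 = 0.
[H+] = (−Ka + √(Ka² + 4·Ka·C₀))/2 = 2.35 × 10^-3 M
pH = −log[H+] = −log(2.35 × 10^-3) = 2.63

pH = 2.63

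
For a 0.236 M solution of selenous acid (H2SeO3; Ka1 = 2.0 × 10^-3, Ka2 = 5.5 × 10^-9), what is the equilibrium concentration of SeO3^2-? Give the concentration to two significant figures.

First ionization gives [H+] ≈ [HSeO3-] = 2.07 × 10^-2 M.
Second step: Ka2 = [H+][SeO3^2-]/[HSeO3-] ≈ [SeO3^2-] (since [H+] ≈ [HSeO3-]).
So [SeO3^2-] ≈ Ka2.

5.5 × 10^-9 M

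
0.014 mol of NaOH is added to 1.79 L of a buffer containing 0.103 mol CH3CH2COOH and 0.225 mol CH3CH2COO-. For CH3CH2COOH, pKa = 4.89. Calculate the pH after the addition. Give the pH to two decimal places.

pH = 5.32

After neutralization: n(CH3CH2COOH) = 0.089 mol, n(CH3CH2COO-) = 0.239 mol.
Henderson–Hasselbalch with mole ratio 0.239/0.089: pH = 4.89 + (+0.429)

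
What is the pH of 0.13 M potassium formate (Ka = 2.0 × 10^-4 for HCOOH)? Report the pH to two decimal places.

pH = 8.41

HCOO- is the conjugate base of the weak acid HCOOH.
Kb = Kw/Ka = 1.0×10^-14 / 2.0 × 10^-4 = 5.00 × 10^-11
From the ICE table, Kb = [OH-]²/(0.13 − [OH-]) = 5.00 × 10^-11.
Since Kb ≪ C₀, [OH-] ≈ √(Kb·C₀) = 2.55 × 10^-6 M.
pOH = −log(2.55 × 10^-6) = 5.59; pH = 14.00 − 5.59 = 8.41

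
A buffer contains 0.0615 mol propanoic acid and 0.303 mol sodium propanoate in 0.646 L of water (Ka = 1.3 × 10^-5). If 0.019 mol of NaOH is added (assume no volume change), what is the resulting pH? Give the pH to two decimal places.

OH- converts CH3CH2COOH to CH3CH2COO-: CH3CH2COOH → 0.0425 mol, CH3CH2COO- → 0.322 mol.
pKa = −log(1.3 × 10^-5) = 4.886
pH = pKa + log(n_CH3CH2COO-/n_CH3CH2COOH) = 4.886 + log(0.322/0.0425) = 4.886 + (+0.879)

pH = 5.77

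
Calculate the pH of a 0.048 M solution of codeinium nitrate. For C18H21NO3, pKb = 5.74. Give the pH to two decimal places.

C18H22NO3+ is the conjugate acid of the weak base C18H21NO3.
Kb = 10^(−5.74) = 1.82 × 10^-6
Ka = Kw/Kb = 1.0×10^-14 / 1.82 × 10^-6 = 5.49 × 10^-9
Ka = [H+]²/(0.048 − [H+]) = 5.49 × 10^-9
Neglecting [H+] in the denominator: [H+] = √(5.49 × 10^-9 × 0.048) = 1.62 × 10^-5 M
pH = −log[H+] = −log(1.62 × 10^-5) = 4.79

pH = 4.79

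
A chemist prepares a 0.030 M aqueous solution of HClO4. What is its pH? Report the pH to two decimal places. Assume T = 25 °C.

HClO4 is a strong acid and dissociates completely, so [H+] = 0.030 M.
pH = -log(0.03) = 1.52

pH = 1.52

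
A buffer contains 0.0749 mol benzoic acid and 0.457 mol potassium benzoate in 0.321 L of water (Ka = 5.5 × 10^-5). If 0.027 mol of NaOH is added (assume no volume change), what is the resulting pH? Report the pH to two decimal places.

After neutralization: n(C6H5COOH) = 0.0479 mol, n(C6H5COO-) = 0.484 mol.
pKa = −log(5.5 × 10^-5) = 4.260
pH = pKa + log([A⁻]/[HA]) = 4.260 + log(0.484/0.0479) = 4.260 +1.005

pH = 5.26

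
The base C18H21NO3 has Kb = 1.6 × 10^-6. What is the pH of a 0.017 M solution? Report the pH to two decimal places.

C18H21NO3 + H2O ⇌ C18H22NO3+ + OH-
Kb = x²/(0.017 − x) = 1.6 × 10^-6
Neglecting x in the denominator: x = √(1.6 × 10^-6 × 0.017) = 1.65 × 10^-4 M
Check: 0.97% ionized — well under 5%, approximation valid.
pOH = −log(1.65 × 10^-4) = 3.78; pH = 14.00 − 3.78 = 10.22

pH = 10.22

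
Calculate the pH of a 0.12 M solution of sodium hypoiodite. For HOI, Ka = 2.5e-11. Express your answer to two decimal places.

pH = 11.83

OI- is the conjugate base of the weak acid HOI.
Kb = Kw/Ka = 1.0×10^-14 / 2.5 × 10^-11 = 4.00 × 10^-4
From the ICE table, Kb = x²/(0.12 − x) = 4.00 × 10^-4.
The 5% rule fails; solving x² + Kb·x − Kb·C₀ = 0 exactly:
x = [−0.0004 + √(0.0004² + 0.000192)]/2 = 6.73 × 10^-3 M
pOH = −log(6.73 × 10^-3) = 2.17; pH = 14.00 − 2.17 = 11.83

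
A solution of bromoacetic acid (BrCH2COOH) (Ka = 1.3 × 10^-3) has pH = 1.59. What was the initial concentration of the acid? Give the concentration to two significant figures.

C₀ = 5.3 × 10^-1 M

[H+] = 10^(-1.59) = 2.57 × 10^-2 M = x
Ka = x²/(C₀ − x) ⇒ C₀ = x + x²/Ka
C₀ = 2.57 × 10^-2 + (2.57 × 10^-2)²/(1.3 × 10^-3) = 5.34 × 10^-1 M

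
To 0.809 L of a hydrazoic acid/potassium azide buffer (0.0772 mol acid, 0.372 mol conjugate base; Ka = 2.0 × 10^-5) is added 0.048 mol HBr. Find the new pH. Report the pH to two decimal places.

pH = 5.11

After neutralization: n(HN3) = 0.125 mol, n(N3-) = 0.324 mol.
pKa = −log(2.0 × 10^-5) = 4.699
pH = pKa + log([A⁻]/[HA]) = 4.699 + log(0.324/0.125) = 4.699 +0.414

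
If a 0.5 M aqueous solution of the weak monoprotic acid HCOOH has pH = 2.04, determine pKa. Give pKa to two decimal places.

[H+] = 10^(-2.04) = 9.12 × 10^-3 M
At equilibrium [HA] = 0.5 − 9.12 × 10^-3 = 4.91 × 10^-1 M
Ka = [H+][A-]/[HA] = (9.12 × 10^-3)² / 4.91 × 10^-1 = 1.69 × 10^-4
pKa = -log(1.69 × 10^-4) = 3.77

pKa = 3.77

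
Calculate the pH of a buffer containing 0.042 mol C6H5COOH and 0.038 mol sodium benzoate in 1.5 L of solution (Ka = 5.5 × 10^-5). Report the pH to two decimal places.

pKa = −log(5.5 × 10^-5) = 4.260
pH = pKa + log([A⁻]/[HA]) = 4.260 + log(0.038/0.042)
pH = 4.260 + (-0.043) = 4.22

pH = 4.22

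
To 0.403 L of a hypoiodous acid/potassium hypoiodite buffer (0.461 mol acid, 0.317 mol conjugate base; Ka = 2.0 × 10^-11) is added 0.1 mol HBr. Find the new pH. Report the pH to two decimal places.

After neutralization: n(HOI) = 0.561 mol, n(OI-) = 0.217 mol.
pKa = −log(2.0 × 10^-11) = 10.699
pH = pKa + log([A⁻]/[HA]) = 10.699 + log(0.217/0.561) = 10.699 -0.413

pH = 10.29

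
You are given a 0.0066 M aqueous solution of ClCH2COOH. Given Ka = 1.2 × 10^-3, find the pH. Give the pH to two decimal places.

pH = 2.64

ClCH2COOH ⇌ ClCH2COO- + H+
From the ICE table, Ka = x²/(0.0066 − x) = 1.2 × 10^-3.
x is not negligible relative to C₀; solve x² + 0.0012·x − 7.92e-06 = 0.
x = [−0.0012 + √(0.0012² + 3.17e-05)]/2 = 2.28 × 10^-3 M
pH = −log[H+] = −log(2.28 × 10^-3) = 2.64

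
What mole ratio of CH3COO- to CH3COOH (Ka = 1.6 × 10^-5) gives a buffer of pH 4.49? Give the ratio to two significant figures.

pKa = -log(1.6 × 10^-5) = 4.796
pH = pKa + log(r) ⇒ log(r) = 4.49 − 4.796 = -0.306
r = [CH3COO-]/[CH3COOH] = 10^(-0.306) = 0.494

ratio = 0.49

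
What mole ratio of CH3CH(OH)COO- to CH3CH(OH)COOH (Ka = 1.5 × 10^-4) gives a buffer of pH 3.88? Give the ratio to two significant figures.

ratio = 1.1

pKa = -log(1.5 × 10^-4) = 3.824
pH = pKa + log(r) ⇒ log(r) = 3.88 − 3.824 = +0.056
r = [CH3CH(OH)COO-]/[CH3CH(OH)COOH] = 10^(+0.056) = 1.14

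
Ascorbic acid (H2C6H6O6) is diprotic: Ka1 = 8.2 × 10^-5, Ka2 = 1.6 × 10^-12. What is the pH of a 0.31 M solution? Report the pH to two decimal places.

Ka1 ≫ Ka2, so treat the first dissociation as the only significant source of H+.
Ka1 = x²/(0.31 − x) = 8.2 × 10^-5
x ≈ √(8.2 × 10^-5 × 0.31) = 5.04 × 10^-3 M
pH = −log(5.04 × 10^-3) = 2.30

pH = 2.30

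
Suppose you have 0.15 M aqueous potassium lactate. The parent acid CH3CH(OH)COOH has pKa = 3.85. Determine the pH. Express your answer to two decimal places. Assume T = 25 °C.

pH = 8.51

CH3CH(OH)COO- is the conjugate base of the weak acid CH3CH(OH)COOH.
Ka = 10^(−3.85) = 1.41 × 10^-4
Kb = Kw/Ka = 1.0×10^-14 / 1.41 × 10^-4 = 7.09 × 10^-11
From the ICE table, Kb = [OH-]²/(0.15 − [OH-]) = 7.09 × 10^-11.
Since Kb ≪ C₀, [OH-] ≈ √(Kb·C₀) = 3.26 × 10^-6 M.
Check: 0.0022% ionized — well under 5%, approximation valid.
pOH = 5.49, so pH = 14.00 − pOH = 8.51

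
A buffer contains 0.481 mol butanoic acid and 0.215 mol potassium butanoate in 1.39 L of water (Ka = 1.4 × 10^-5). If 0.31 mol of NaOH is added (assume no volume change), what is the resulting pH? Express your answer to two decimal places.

pH = 5.34

After neutralization: n(CH3(CH2)2COOH) = 0.171 mol, n(CH3(CH2)2COO-) = 0.525 mol.
pKa = −log(1.4 × 10^-5) = 4.854
pH = pKa + log(n_CH3(CH2)2COO-/n_CH3(CH2)2COOH) = 4.854 + log(0.525/0.171) = 4.854 + (+0.487)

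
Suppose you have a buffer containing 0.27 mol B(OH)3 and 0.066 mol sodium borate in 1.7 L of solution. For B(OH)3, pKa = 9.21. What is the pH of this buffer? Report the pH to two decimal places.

Henderson–Hasselbalch: pH = pKa + log([B(OH)4-]/[B(OH)3]) = 9.21 + log(0.066/0.27)
pH = 9.21 + (-0.612) = 8.60

pH = 8.60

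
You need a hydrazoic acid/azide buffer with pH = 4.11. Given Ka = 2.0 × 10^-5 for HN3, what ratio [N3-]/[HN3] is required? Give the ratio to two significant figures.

ratio = 0.26

pKa = -log(2.0 × 10^-5) = 4.699
pH = pKa + log(r) ⇒ log(r) = 4.11 − 4.699 = -0.589
r = [N3-]/[HN3] = 10^(-0.589) = 0.258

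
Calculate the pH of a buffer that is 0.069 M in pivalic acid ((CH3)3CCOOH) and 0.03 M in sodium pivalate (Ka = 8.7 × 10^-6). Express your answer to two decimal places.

pH = 4.70

pKa = −log(8.7 × 10^-6) = 5.060
Henderson–Hasselbalch: pH = pKa + log([(CH3)3CCOO-]/[(CH3)3CCOOH]) = 5.060 + log(0.03/0.069)
pH = 5.060 + (-0.362) = 4.70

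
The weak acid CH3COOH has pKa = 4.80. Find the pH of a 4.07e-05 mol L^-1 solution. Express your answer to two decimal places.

CH3COOH ⇌ CH3COO- + H+
Ka = 10^(−4.80) = 1.58 × 10^-5
From the ICE table, Ka = x²/(4.07e-05 − x) = 1.58 × 10^-5.
The 5% rule fails; solving x² + Ka·x − Ka·C₀ = 0 exactly:
x = [−1.58e-05 + √(1.58e-05² + 2.57e-09)]/2 = 1.87 × 10^-5 M
pH = −log[H+] = −log(1.87 × 10^-5) = 4.73

pH = 4.73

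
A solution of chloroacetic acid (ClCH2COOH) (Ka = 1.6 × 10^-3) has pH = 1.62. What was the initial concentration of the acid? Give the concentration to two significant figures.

C₀ = 3.8 × 10^-1 M

[H+] = 10^(-1.62) = 2.40 × 10^-2 M = x
Ka = x²/(C₀ − x) ⇒ C₀ = x + x²/Ka
C₀ = 2.40 × 10^-2 + (2.40 × 10^-2)²/(1.6 × 10^-3) = 3.84 × 10^-1 M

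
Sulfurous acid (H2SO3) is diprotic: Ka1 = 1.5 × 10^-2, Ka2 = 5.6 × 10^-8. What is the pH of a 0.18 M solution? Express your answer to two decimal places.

pH = 1.35

Ka1 ≫ Ka2, so treat the first dissociation as the only significant source of H+.
Ka1 = x²/(0.18 − x) = 1.5 × 10^-2
Solving the quadratic: x = (−Ka1 + √(Ka1² + 4·Ka1·C₀))/2 = 4.50 × 10^-2 M
pH = −log(4.50 × 10^-2) = 1.35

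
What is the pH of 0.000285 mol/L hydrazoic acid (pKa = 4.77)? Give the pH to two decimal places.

HN3 ⇌ N3- + H+
Ka = 10^(−4.77) = 1.70 × 10^-5
Let x = [H+] at equilibrium. Ka = x²/(0.000285 − x).
Here C₀/Ka ≈ 16.8, so the small-x approximation fails. Use the quadratic:
x = [−1.7e-05 + √(1.7e-05² + 1.94e-08)]/2 = 6.16 × 10^-5 M
pH = −log(6.16 × 10^-5) = 4.21

pH = 4.21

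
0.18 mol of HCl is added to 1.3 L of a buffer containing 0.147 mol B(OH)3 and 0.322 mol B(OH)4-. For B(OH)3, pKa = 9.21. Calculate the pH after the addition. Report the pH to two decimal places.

pH = 8.85

Added H+ converts B(OH)4- to B(OH)3: B(OH)3 → 0.327 mol, B(OH)4- → 0.142 mol.
pH = pKa + log(n_B(OH)4-/n_B(OH)3) = 9.21 + log(0.142/0.327) = 9.21 + (-0.362)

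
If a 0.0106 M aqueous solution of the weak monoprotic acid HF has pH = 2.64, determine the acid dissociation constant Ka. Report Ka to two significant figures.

[H+] = 10^(-2.64) = 2.29 × 10^-3 M
At equilibrium [HA] = 0.0106 − 2.29 × 10^-3 = 8.31 × 10^-3 M
Ka = [H+][A-]/[HA] = (2.29 × 10^-3)² / 8.31 × 10^-3 = 6.3 × 10^-4

Ka = 6.3 × 10^-4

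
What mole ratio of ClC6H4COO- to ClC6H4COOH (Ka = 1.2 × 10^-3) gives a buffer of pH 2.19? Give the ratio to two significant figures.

pKa = -log(1.2 × 10^-3) = 2.921
pH = pKa + log(r) ⇒ log(r) = 2.19 − 2.921 = -0.731
r = [ClC6H4COO-]/[ClC6H4COOH] = 10^(-0.731) = 0.186

ratio = 0.19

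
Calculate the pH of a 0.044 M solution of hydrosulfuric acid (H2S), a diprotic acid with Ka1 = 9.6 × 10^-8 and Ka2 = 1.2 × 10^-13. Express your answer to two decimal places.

pH = 4.19

Ka1 ≫ Ka2, so treat the first dissociation as the only significant source of H+.
Ka1 = x²/(0.044 − x) = 9.6 × 10^-8
x ≈ √(9.6 × 10^-8 × 0.044) = 6.50 × 10^-5 M
pH = −log(6.50 × 10^-5) = 4.19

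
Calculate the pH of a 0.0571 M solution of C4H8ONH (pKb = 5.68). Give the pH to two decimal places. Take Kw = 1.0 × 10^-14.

C4H8ONH + H2O ⇌ C4H8ONH2+ + OH-
Kb = 10^(−5.68) = 2.09 × 10^-6
Kb = [OH-]²/(0.0571 − [OH-]) = 2.09 × 10^-6
Neglecting [OH-] in the denominator: [OH-] = √(2.09 × 10^-6 × 0.0571) = 3.45 × 10^-4 M
pOH = 3.46, so pH = 14.00 − pOH = 10.54

pH = 10.54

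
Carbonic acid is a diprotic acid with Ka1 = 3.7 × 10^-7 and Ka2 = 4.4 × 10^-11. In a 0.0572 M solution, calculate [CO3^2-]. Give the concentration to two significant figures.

4.4 × 10^-11 M

First ionization gives [H+] ≈ [HCO3-] = 1.45 × 10^-4 M.
Second step: Ka2 = [H+][CO3^2-]/[HCO3-] ≈ [CO3^2-] (since [H+] ≈ [HCO3-]).
So [CO3^2-] ≈ Ka2.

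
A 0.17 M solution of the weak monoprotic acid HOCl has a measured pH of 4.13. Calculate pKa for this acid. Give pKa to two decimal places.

pKa = 7.49

[H+] = 10^(-4.13) = 7.41 × 10^-5 M
At equilibrium [HA] = 0.17 − 7.41 × 10^-5 = 1.70 × 10^-1 M
Ka = [H+][A-]/[HA] = (7.41 × 10^-5)² / 1.70 × 10^-1 = 3.23 × 10^-8
pKa = -log(3.23 × 10^-8) = 7.49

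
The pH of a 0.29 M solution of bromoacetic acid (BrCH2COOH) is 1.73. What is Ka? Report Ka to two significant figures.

Ka = 1.3 × 10^-3

[H+] = 10^(-1.73) = 1.86 × 10^-2 M
At equilibrium [HA] = 0.29 − 1.86 × 10^-2 = 2.71 × 10^-1 M
Ka = [H+][A-]/[HA] = (1.86 × 10^-2)² / 2.71 × 10^-1 = 1.3 × 10^-3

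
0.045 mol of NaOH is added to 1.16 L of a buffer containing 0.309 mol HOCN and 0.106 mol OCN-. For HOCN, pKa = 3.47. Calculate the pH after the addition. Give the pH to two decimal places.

OH- converts HOCN to OCN-: HOCN → 0.264 mol, OCN- → 0.151 mol.
pH = pKa + log([A⁻]/[HA]) = 3.47 + log(0.151/0.264) = 3.47 -0.243

pH = 3.23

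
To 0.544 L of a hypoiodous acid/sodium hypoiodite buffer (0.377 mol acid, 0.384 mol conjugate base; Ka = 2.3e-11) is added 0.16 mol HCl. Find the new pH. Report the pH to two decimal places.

Added H+ converts OI- to HOI: HOI → 0.537 mol, OI- → 0.224 mol.
pKa = −log(2.3 × 10^-11) = 10.638
pH = pKa + log(n_OI-/n_HOI) = 10.638 + log(0.224/0.537) = 10.638 + (-0.380)

pH = 10.26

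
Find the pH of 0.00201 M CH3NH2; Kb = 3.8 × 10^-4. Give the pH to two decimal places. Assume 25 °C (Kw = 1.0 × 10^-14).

CH3NH2 + H2O ⇌ CH3NH3+ + OH-
Kb = [OH-]²/(0.00201 − [OH-]) = 3.8 × 10^-4
[OH-] is not negligible relative to C₀; solve [OH-]² + 0.00038·[OH-] − 7.64e-07 = 0.
[OH-] = (−Kb + √(Kb² + 4·Kb·C₀))/2 = 7.04 × 10^-4 M
pOH = −log(7.04 × 10^-4) = 3.15; pH = 14.00 − 3.15 = 10.85

pH = 10.85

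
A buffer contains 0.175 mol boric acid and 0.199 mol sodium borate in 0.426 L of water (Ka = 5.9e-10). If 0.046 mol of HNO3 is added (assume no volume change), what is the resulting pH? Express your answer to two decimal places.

pH = 9.07

Added H+ converts B(OH)4- to B(OH)3: B(OH)3 → 0.221 mol, B(OH)4- → 0.153 mol.
pKa = −log(5.9 × 10^-10) = 9.229
Henderson–Hasselbalch with mole ratio 0.153/0.221: pH = 9.229 + (-0.160)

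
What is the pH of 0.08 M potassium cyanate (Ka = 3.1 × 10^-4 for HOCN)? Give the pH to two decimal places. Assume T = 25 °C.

pH = 8.21

OCN- is the conjugate base of the weak acid HOCN.
Kb = Kw/Ka = 1.0×10^-14 / 3.1 × 10^-4 = 3.23 × 10^-11
From the ICE table, Kb = [OH-]²/(0.08 − [OH-]) = 3.23 × 10^-11.
Assume [OH-] ≪ 0.08: [OH-] ≈ √(3.23 × 10^-11 × 0.08) = 1.61 × 10^-6 M
pOH = −log(1.61 × 10^-6) = 5.79; pH = 14.00 − 5.79 = 8.21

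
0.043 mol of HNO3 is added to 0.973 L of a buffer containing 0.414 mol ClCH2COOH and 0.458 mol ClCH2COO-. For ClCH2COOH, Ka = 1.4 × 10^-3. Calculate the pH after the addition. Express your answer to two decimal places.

pH = 2.81

After neutralization: n(ClCH2COOH) = 0.457 mol, n(ClCH2COO-) = 0.415 mol.
pKa = −log(1.4 × 10^-3) = 2.854
Henderson–Hasselbalch with mole ratio 0.415/0.457: pH = 2.854 + (-0.042)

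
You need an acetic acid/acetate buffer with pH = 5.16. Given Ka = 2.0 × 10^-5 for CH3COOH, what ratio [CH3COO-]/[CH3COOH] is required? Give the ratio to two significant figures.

pKa = -log(2.0 × 10^-5) = 4.699
pH = pKa + log(r) ⇒ log(r) = 5.16 − 4.699 = +0.461
r = [CH3COO-]/[CH3COOH] = 10^(+0.461) = 2.89

ratio = 2.9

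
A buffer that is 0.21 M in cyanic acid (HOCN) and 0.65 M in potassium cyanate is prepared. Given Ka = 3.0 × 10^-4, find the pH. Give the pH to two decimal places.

pH = 4.01

pKa = −log(3.0 × 10^-4) = 3.523
Using pH = pKa + log([base]/[acid]) with [base]/[acid] = 0.65/0.21:
pH = 3.523 + (+0.491) = 4.01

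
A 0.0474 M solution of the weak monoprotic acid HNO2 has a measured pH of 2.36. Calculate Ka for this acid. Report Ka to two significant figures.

[H+] = 10^(-2.36) = 4.37 × 10^-3 M
At equilibrium [HA] = 0.0474 − 4.37 × 10^-3 = 4.30 × 10^-2 M
Ka = [H+][A-]/[HA] = (4.37 × 10^-3)² / 4.30 × 10^-2 = 4.4 × 10^-4

Ka = 4.4 × 10^-4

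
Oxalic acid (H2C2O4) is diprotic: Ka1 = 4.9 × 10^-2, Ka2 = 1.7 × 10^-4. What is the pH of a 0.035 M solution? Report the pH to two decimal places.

pH = 1.63

Since Ka1 ≫ Ka2, the first ionization dominates [H+].
Ka1 = x²/(0.035 − x) = 4.9 × 10^-2
Solving the quadratic: x = (−Ka1 + √(Ka1² + 4·Ka1·C₀))/2 = 2.36 × 10^-2 M
pH = −log(2.36 × 10^-2) = 1.63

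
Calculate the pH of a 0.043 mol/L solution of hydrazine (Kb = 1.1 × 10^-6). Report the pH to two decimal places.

N2H4 + H2O ⇌ N2H5+ + OH-
Kb = [OH-]²/(0.043 − [OH-]) = 1.1 × 10^-6
Assume [OH-] ≪ 0.043: [OH-] ≈ √(1.1 × 10^-6 × 0.043) = 2.17 × 10^-4 M
Check: 0.51% ionized — well under 5%, approximation valid.
pOH = −log(2.17 × 10^-4) = 3.66; pH = 14.00 − 3.66 = 10.34

pH = 10.34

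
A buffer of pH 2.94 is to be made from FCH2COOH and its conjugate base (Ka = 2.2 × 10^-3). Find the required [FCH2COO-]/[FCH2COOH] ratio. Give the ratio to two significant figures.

pKa = -log(2.2 × 10^-3) = 2.658
pH = pKa + log(r) ⇒ log(r) = 2.94 − 2.658 = +0.282
r = [FCH2COO-]/[FCH2COOH] = 10^(+0.282) = 1.91

ratio = 1.9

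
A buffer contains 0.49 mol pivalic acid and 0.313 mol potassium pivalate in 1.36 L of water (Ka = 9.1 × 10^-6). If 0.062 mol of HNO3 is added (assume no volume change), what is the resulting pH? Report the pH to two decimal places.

Added H+ converts (CH3)3CCOO- to (CH3)3CCOOH: (CH3)3CCOOH → 0.552 mol, (CH3)3CCOO- → 0.251 mol.
pKa = −log(9.1 × 10^-6) = 5.041
pH = pKa + log([A⁻]/[HA]) = 5.041 + log(0.251/0.552) = 5.041 -0.342

pH = 4.70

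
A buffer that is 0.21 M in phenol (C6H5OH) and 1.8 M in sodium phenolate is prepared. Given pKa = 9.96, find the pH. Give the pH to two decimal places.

Using pH = pKa + log([base]/[acid]) with [base]/[acid] = 1.8/0.21:
pH = 9.96 + (+0.933) = 10.89

pH = 10.89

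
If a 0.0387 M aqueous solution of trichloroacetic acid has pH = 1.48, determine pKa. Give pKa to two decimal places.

[H+] = 10^(-1.48) = 3.31 × 10^-2 M
At equilibrium [HA] = 0.0387 − 3.31 × 10^-2 = 5.60 × 10^-3 M
Ka = [H+][A-]/[HA] = (3.31 × 10^-2)² / 5.60 × 10^-3 = 1.96 × 10^-1
pKa = -log(1.96 × 10^-1) = 0.71

pKa = 0.71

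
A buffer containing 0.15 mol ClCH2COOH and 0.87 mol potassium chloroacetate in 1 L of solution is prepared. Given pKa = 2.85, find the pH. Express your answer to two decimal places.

pH = 3.61

Henderson–Hasselbalch: pH = pKa + log([ClCH2COO-]/[ClCH2COOH]) = 2.85 + log(0.87/0.15)
pH = 2.85 + (+0.763) = 3.61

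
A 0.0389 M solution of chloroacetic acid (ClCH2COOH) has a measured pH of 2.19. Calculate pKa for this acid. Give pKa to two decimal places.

pKa = 2.89

[H+] = 10^(-2.19) = 6.46 × 10^-3 M
At equilibrium [HA] = 0.0389 − 6.46 × 10^-3 = 3.24 × 10^-2 M
Ka = [H+][A-]/[HA] = (6.46 × 10^-3)² / 3.24 × 10^-2 = 1.29 × 10^-3
pKa = -log(1.29 × 10^-3) = 2.89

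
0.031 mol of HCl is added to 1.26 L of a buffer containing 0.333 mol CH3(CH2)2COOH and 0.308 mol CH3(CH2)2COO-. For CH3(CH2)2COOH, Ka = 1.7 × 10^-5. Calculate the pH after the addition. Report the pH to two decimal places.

pH = 4.65

After neutralization: n(CH3(CH2)2COOH) = 0.364 mol, n(CH3(CH2)2COO-) = 0.277 mol.
pKa = −log(1.7 × 10^-5) = 4.770
pH = pKa + log(n_CH3(CH2)2COO-/n_CH3(CH2)2COOH) = 4.770 + log(0.277/0.364) = 4.770 + (-0.119)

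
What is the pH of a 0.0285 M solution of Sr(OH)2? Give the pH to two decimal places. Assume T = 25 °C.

Sr(OH)2 is a strong base (each formula unit releases 2 OH-); [OH-] = 0.057 M.
pOH = -log(0.057) = 1.24
pH = 14.00 - 1.24 = 12.76

pH = 12.76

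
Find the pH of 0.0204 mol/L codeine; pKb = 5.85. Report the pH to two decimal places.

pH = 10.23

C18H21NO3 + H2O ⇌ C18H22NO3+ + OH-
Kb = 10^(−5.85) = 1.41 × 10^-6
From the ICE table, Kb = [OH-]²/(0.0204 − [OH-]) = 1.41 × 10^-6.
Since Kb ≪ C₀, [OH-] ≈ √(Kb·C₀) = 1.70 × 10^-4 M.
pOH = 3.77, so pH = 14.00 − pOH = 10.23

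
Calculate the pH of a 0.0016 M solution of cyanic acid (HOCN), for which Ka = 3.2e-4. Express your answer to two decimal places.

HOCN ⇌ OCN- + H+
Let x = [H+] at equilibrium. Ka = x²/(0.0016 − x).
x is not negligible relative to C₀; solve x² + 0.00032·x − 5.12e-07 = 0.
x = [−0.00032 + √(0.00032² + 2.05e-06)]/2 = 5.73 × 10^-4 M
pH = −log(5.73 × 10^-4) = 3.24

pH = 3.24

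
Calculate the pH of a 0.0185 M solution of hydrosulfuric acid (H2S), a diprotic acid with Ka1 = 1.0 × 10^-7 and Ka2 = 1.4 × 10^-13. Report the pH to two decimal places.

Since Ka1 ≫ Ka2, the first ionization dominates [H+].
Ka1 = x²/(0.0185 − x) = 1.0 × 10^-7
x ≈ √(1.0 × 10^-7 × 0.0185) = 4.30 × 10^-5 M
pH = −log(4.30 × 10^-5) = 4.37

pH = 4.37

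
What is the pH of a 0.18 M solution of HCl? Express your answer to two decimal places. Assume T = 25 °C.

HCl is a strong acid and dissociates completely, so [H+] = 0.18 M.
pH = -log(0.18) = 0.74

pH = 0.74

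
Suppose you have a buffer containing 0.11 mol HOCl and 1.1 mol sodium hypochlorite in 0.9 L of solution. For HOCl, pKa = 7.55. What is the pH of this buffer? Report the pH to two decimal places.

Henderson–Hasselbalch: pH = pKa + log([OCl-]/[HOCl]) = 7.55 + log(1.1/0.11)
pH = 7.55 + (+1.000) = 8.55

pH = 8.55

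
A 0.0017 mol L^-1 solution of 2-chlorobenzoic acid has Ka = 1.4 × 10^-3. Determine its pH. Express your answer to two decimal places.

pH = 3.00

ClC6H4COOH ⇌ ClC6H4COO- + H+
Ka = x²/(0.0017 − x) = 1.4 × 10^-3
The 5% rule fails; solving x² + Ka·x − Ka·C₀ = 0 exactly:
x = (−Ka + √(Ka² + 4·Ka·C₀))/2 = 9.94 × 10^-4 M
pH = −log[H+] = −log(9.94 × 10^-4) = 3.00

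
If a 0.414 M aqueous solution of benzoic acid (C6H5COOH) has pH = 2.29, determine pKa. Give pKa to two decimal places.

pKa = 4.19

[H+] = 10^(-2.29) = 5.13 × 10^-3 M
At equilibrium [HA] = 0.414 − 5.13 × 10^-3 = 4.09 × 10^-1 M
Ka = [H+][A-]/[HA] = (5.13 × 10^-3)² / 4.09 × 10^-1 = 6.43 × 10^-5
pKa = -log(6.43 × 10^-5) = 4.19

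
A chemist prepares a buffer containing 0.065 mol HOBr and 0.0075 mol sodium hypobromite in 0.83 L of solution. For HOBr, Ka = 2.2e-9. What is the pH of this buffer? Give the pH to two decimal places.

pKa = −log(2.2 × 10^-9) = 8.658
pH = pKa + log([A⁻]/[HA]) = 8.658 + log(0.0075/0.065)
pH = 8.658 + (-0.938) = 7.72

pH = 7.72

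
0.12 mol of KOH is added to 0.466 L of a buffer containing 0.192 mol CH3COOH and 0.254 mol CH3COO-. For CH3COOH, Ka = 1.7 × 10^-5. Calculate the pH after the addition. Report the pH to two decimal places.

OH- converts CH3COOH to CH3COO-: CH3COOH → 0.072 mol, CH3COO- → 0.374 mol.
pKa = −log(1.7 × 10^-5) = 4.770
pH = pKa + log([A⁻]/[HA]) = 4.770 + log(0.374/0.072) = 4.770 +0.716

pH = 5.49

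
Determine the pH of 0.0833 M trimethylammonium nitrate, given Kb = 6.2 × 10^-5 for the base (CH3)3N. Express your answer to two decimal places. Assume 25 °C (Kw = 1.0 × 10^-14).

pH = 5.44

(CH3)3NH+ is the conjugate acid of the weak base (CH3)3N.
Ka = Kw/Kb = 1.0×10^-14 / 6.2 × 10^-5 = 1.61 × 10^-10
Ka = [H+]²/(0.0833 − [H+]) = 1.61 × 10^-10
Since Ka ≪ C₀, [H+] ≈ √(Ka·C₀) = 3.66 × 10^-6 M.
([H+]/C₀ = 0.0044% < 5%, so the approximation holds.)
pH = −log(3.66 × 10^-6) = 5.44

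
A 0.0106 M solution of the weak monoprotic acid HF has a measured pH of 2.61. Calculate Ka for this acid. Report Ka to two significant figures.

Ka = 7.4 × 10^-4

[H+] = 10^(-2.61) = 2.45 × 10^-3 M
At equilibrium [HA] = 0.0106 − 2.45 × 10^-3 = 8.15 × 10^-3 M
Ka = [H+][A-]/[HA] = (2.45 × 10^-3)² / 8.15 × 10^-3 = 7.4 × 10^-4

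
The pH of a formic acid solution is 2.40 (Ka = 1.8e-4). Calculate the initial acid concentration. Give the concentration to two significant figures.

[H+] = 10^(-2.40) = 3.98 × 10^-3 M = x
Ka = x²/(C₀ − x) ⇒ C₀ = x + x²/Ka
C₀ = 3.98 × 10^-3 + (3.98 × 10^-3)²/(1.8 × 10^-4) = 9.20 × 10^-2 M

C₀ = 9.2 × 10^-2 M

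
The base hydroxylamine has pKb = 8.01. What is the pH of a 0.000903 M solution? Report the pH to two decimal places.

pH = 8.47

NH2OH + H2O ⇌ NH3OH+ + OH-
Kb = 10^(−8.01) = 9.77 × 10^-9
Kb = [OH-]²/(0.000903 − [OH-]) = 9.77 × 10^-9
Since Kb ≪ C₀, [OH-] ≈ √(Kb·C₀) = 2.97 × 10^-6 M.
([OH-]/C₀ = 0.33% < 5%, so the approximation holds.)
pOH = −log(2.97 × 10^-6) = 5.53; pH = 14.00 − 5.53 = 8.47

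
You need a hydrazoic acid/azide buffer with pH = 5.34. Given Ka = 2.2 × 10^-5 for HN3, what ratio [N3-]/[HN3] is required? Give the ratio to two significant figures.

pKa = -log(2.2 × 10^-5) = 4.658
pH = pKa + log(r) ⇒ log(r) = 5.34 − 4.658 = +0.682
r = [N3-]/[HN3] = 10^(+0.682) = 4.81

ratio = 4.8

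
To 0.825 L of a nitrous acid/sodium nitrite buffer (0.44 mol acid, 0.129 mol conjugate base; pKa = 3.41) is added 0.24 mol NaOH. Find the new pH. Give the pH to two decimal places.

OH- converts HNO2 to NO2-: HNO2 → 0.2 mol, NO2- → 0.369 mol.
pH = pKa + log([A⁻]/[HA]) = 3.41 + log(0.369/0.2) = 3.41 +0.266

pH = 3.68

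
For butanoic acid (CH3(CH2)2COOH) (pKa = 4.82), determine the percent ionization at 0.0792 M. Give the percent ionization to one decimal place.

CH3(CH2)2COOH ⇌ CH3(CH2)2COO- + H+; let x = [H+] at equilibrium.
Ka = 10^(−4.82) = 1.51 × 10^-5
x ≈ √(Ka·C₀) = √(1.51 × 10^-5 × 0.0792) = 1.09 × 10^-3 M
Fraction ionized = 1.09 × 10^-3 / 0.0792 = 0.0138 → 1.4%

1.4%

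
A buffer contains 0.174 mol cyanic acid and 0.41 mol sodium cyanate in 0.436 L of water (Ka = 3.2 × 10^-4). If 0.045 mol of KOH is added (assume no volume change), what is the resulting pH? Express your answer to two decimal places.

After neutralization: n(HOCN) = 0.129 mol, n(OCN-) = 0.455 mol.
pKa = −log(3.2 × 10^-4) = 3.495
pH = pKa + log([A⁻]/[HA]) = 3.495 + log(0.455/0.129) = 3.495 +0.547

pH = 4.04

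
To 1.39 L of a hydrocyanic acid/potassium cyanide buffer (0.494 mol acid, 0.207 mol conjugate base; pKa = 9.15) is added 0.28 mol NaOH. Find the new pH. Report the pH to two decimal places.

pH = 9.51

After neutralization: n(HCN) = 0.214 mol, n(CN-) = 0.487 mol.
pH = pKa + log(n_CN-/n_HCN) = 9.15 + log(0.487/0.214) = 9.15 + (+0.357)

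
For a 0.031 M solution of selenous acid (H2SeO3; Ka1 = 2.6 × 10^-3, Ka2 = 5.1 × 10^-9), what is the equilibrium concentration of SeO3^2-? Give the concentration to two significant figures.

5.1 × 10^-9 M

First ionization gives [H+] ≈ [HSeO3-] = 7.77 × 10^-3 M.
Second step: Ka2 = [H+][SeO3^2-]/[HSeO3-] ≈ [SeO3^2-] (since [H+] ≈ [HSeO3-]).
So [SeO3^2-] ≈ Ka2.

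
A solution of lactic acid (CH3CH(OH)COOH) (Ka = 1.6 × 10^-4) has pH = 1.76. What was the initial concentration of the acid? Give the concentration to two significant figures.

[H+] = 10^(-1.76) = 1.74 × 10^-2 M = x
Ka = x²/(C₀ − x) ⇒ C₀ = x + x²/Ka
C₀ = 1.74 × 10^-2 + (1.74 × 10^-2)²/(1.6 × 10^-4) = 1.91 M

C₀ = 1.9 M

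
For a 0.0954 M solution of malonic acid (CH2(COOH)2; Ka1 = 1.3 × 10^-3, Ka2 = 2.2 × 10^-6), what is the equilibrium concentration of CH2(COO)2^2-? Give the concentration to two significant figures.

First ionization gives [H+] ≈ [CH2(COOH)COO-] = 1.05 × 10^-2 M.
Second step: Ka2 = [H+][CH2(COO)2^2-]/[CH2(COOH)COO-] ≈ [CH2(COO)2^2-] (since [H+] ≈ [CH2(COOH)COO-]).
So [CH2(COO)2^2-] ≈ Ka2.

2.2 × 10^-6 M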